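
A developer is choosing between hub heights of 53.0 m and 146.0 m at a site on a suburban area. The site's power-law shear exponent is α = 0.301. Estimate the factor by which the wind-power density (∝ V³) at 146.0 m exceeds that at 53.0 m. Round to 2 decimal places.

2.50

Speed ratio: V_B/V_A = (z_B/z_A)^α = (146.0/53.0)^0.301 = (2.7547)^0.301 = 1.35664
Power-density ratio: P_B/P_A = (V_B/V_A)³ = (1.35664)³ = 2.49683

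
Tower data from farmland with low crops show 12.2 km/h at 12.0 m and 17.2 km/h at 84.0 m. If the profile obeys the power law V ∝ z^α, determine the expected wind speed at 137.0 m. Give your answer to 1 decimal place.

First find α: α = ln(V₂/V₁)/ln(z₂/z₁) = ln(17.2/12.2)/ln(84.0/12.0) = 0.34347/1.94591 = 0.1765
Extrapolate from 84.0 m to 137.0 m: V₃ = 17.2 × (137.0/84.0)^0.1765 = 17.2 × 1.0902 = 18.7511 km/h

18.8 km/h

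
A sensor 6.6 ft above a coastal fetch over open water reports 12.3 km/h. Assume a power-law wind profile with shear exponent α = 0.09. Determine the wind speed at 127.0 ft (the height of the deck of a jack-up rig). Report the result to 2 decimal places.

16.05 km/h

Power-law profile: V₂ = V₁ · (z₂/z₁)^α
V₂ = 12.3 × (127.0/6.6)^0.09 = 12.3 × (19.2424)^0.09
    = 12.3 × 1.3049 = 16.0505 km/h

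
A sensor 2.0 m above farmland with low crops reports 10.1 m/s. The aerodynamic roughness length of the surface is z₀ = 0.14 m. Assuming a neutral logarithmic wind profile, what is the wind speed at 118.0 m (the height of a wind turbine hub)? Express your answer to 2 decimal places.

25.59 m/s

Log law: V(z) ∝ ln(z/z₀), so V₂/V₁ = ln(z₂/z₀) / ln(z₁/z₀).
ln(118.0/0.14) = 6.7368, ln(2.0/0.14) = 2.6593
V₂ = 10.1 × 6.7368/2.6593 = 10.1 × 2.5333 = 25.5867 m/s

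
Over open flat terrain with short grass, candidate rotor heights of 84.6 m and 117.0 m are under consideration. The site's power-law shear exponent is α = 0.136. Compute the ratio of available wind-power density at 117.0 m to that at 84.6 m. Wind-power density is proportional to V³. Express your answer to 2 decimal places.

1.14

Speed ratio: V_B/V_A = (z_B/z_A)^α = (117.0/84.6)^0.136 = (1.3830)^0.136 = 1.04508
Power-density ratio: P_B/P_A = (V_B/V_A)³ = (1.04508)³ = 1.14144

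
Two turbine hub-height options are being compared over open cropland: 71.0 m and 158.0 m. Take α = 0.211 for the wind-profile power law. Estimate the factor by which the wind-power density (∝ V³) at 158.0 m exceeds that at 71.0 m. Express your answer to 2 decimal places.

Speed ratio: V_B/V_A = (z_B/z_A)^α = (158.0/71.0)^0.211 = (2.2254)^0.211 = 1.18386
Power-density ratio: P_B/P_A = (V_B/V_A)³ = (1.18386)³ = 1.65922

1.66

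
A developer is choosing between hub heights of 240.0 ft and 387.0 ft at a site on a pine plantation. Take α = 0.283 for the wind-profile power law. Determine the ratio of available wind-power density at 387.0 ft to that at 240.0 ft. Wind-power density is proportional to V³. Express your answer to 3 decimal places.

Speed ratio: V_B/V_A = (z_B/z_A)^α = (387.0/240.0)^0.283 = (1.6125)^0.283 = 1.14478
Power-density ratio: P_B/P_A = (V_B/V_A)³ = (1.14478)³ = 1.50026

1.500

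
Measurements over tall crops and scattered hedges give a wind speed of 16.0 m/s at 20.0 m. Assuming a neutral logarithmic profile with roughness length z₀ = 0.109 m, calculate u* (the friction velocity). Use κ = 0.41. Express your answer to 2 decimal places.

Log law: V(z) = (u*/κ) · ln(z/z₀) ⇒ u* = κ · V / ln(z/z₀)
u* = 0.41 × 16.0 / ln(20.0/0.109) = 0.41 × 16.0 / 5.2121
   = 6.5600 / 5.2121 = 1.2586 m/s

u* ≈ 1.26 m/s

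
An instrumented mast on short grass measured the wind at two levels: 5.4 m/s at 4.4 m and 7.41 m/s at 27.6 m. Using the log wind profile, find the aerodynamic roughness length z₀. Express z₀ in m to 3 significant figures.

z₀ ≈ 0.0317 m

Log law: V(z) ∝ ln(z/z₀). With r = V₁/V₂ = 5.4/7.41 = 0.72874,
r · ln(z₂/z₀) = ln(z₁/z₀) ⇒ ln z₀ = (ln z₁ − r·ln z₂)/(1 − r)
ln z₀ = (1.48160 − 0.72874×3.31782) / 0.27126 = -3.4515
z₀ = exp(-3.4515) = 0.03170 m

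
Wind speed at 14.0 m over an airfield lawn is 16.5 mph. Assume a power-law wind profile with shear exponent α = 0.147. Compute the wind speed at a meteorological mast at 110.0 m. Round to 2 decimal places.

22.34 mph

Power-law profile: V₂ = V₁ · (z₂/z₁)^α
V₂ = 16.5 × (110.0/14.0)^0.147 = 16.5 × (7.8571)^0.147
    = 16.5 × 1.3540 = 22.3402 mph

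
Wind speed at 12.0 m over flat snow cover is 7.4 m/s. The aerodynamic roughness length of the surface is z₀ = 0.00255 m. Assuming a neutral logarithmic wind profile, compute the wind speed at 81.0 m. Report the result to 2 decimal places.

9.07 m/s

Log law: V(z) ∝ ln(z/z₀), so V₂/V₁ = ln(z₂/z₀) / ln(z₁/z₀).
ln(81.0/0.00255) = 10.3661, ln(12.0/0.00255) = 8.4566
V₂ = 7.4 × 10.3661/8.4566 = 7.4 × 1.2258 = 9.0710 m/s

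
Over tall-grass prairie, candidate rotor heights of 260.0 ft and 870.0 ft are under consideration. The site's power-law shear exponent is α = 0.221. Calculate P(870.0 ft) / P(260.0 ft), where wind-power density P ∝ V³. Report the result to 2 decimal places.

2.23

Speed ratio: V_B/V_A = (z_B/z_A)^α = (870.0/260.0)^0.221 = (3.3462)^0.221 = 1.30594
Power-density ratio: P_B/P_A = (V_B/V_A)³ = (1.30594)³ = 2.22728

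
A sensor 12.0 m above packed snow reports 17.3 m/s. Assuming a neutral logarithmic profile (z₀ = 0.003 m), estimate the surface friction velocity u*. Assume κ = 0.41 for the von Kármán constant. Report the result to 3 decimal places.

u* ≈ 0.855 m/s

Log law: V(z) = (u*/κ) · ln(z/z₀) ⇒ u* = κ · V / ln(z/z₀)
u* = 0.41 × 17.3 / ln(12.0/0.003) = 0.41 × 17.3 / 8.2940
   = 7.0930 / 8.2940 = 0.8552 m/s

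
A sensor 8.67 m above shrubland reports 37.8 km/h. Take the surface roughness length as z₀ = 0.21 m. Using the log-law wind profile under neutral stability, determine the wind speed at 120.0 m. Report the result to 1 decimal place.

Log law: V(z) ∝ ln(z/z₀), so V₂/V₁ = ln(z₂/z₀) / ln(z₁/z₀).
ln(120.0/0.21) = 6.3481, ln(8.67/0.21) = 3.7205
V₂ = 37.8 × 6.3481/3.7205 = 37.8 × 1.7063 = 64.4963 km/h

64.5 km/h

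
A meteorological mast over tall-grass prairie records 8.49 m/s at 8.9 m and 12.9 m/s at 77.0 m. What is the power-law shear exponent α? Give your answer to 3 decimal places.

Power law: V₂/V₁ = (z₂/z₁)^α ⇒ α = ln(V₂/V₁) / ln(z₂/z₁)
α = ln(12.9/8.49) / ln(77.0/8.9) = ln(1.5194) / ln(8.6517)
  = 0.41834 / 2.15775 = 0.19388

α ≈ 0.194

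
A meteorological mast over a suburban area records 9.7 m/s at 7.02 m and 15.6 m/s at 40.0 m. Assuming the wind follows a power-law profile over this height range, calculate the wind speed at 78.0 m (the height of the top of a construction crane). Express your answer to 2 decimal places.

18.72 m/s

First find α: α = ln(V₂/V₁)/ln(z₂/z₁) = ln(15.6/9.7)/ln(40.0/7.02) = 0.47515/1.74012 = 0.2731
Extrapolate from 40.0 m to 78.0 m: V₃ = 15.6 × (78.0/40.0)^0.2731 = 15.6 × 1.2000 = 18.7206 m/s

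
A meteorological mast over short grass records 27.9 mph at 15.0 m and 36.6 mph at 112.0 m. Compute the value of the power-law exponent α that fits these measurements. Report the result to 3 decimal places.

Power law: V₂/V₁ = (z₂/z₁)^α ⇒ α = ln(V₂/V₁) / ln(z₂/z₁)
α = ln(36.6/27.9) / ln(112.0/15.0) = ln(1.3118) / ln(7.4667)
  = 0.27142 / 2.01045 = 0.13501

α ≈ 0.135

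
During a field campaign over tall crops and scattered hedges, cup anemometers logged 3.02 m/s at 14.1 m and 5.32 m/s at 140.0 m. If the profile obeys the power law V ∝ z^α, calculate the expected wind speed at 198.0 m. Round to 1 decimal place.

5.8 m/s

First find α: α = ln(V₂/V₁)/ln(z₂/z₁) = ln(5.32/3.02)/ln(140.0/14.1) = 0.56622/2.29547 = 0.2467
Extrapolate from 140.0 m to 198.0 m: V₃ = 5.32 × (198.0/140.0)^0.2467 = 5.32 × 1.0893 = 5.7949 m/s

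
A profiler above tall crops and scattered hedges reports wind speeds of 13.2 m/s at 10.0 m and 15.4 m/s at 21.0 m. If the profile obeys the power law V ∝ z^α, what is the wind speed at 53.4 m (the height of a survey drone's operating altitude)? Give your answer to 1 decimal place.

First find α: α = ln(V₂/V₁)/ln(z₂/z₁) = ln(15.4/13.2)/ln(21.0/10.0) = 0.15415/0.74194 = 0.2078
Extrapolate from 21.0 m to 53.4 m: V₃ = 15.4 × (53.4/21.0)^0.2078 = 15.4 × 1.2140 = 18.6953 m/s

18.7 m/s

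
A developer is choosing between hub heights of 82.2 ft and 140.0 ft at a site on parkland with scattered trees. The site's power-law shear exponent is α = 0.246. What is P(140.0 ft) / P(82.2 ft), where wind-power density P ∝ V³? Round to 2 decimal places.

1.48

Speed ratio: V_B/V_A = (z_B/z_A)^α = (140.0/82.2)^0.246 = (1.7032)^0.246 = 1.13996
Power-density ratio: P_B/P_A = (V_B/V_A)³ = (1.13996)³ = 1.48138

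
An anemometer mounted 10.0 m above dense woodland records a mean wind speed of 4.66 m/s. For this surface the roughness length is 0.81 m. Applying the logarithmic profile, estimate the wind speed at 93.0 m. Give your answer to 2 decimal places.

8.79 m/s

Log law: V(z) ∝ ln(z/z₀), so V₂/V₁ = ln(z₂/z₀) / ln(z₁/z₀).
ln(93.0/0.81) = 4.7433, ln(10.0/0.81) = 2.5133
V₂ = 4.66 × 4.7433/2.5133 = 4.66 × 1.8873 = 8.7947 m/s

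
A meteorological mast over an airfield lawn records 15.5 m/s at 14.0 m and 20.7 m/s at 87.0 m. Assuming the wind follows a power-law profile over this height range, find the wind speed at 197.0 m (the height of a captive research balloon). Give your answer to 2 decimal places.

First find α: α = ln(V₂/V₁)/ln(z₂/z₁) = ln(20.7/15.5)/ln(87.0/14.0) = 0.28929/1.82685 = 0.1584
Extrapolate from 87.0 m to 197.0 m: V₃ = 20.7 × (197.0/87.0)^0.1584 = 20.7 × 1.1382 = 23.5602 m/s

23.56 m/s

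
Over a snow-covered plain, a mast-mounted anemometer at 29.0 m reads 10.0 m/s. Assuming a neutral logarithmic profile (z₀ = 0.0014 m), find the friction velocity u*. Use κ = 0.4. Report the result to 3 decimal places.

Log law: V(z) = (u*/κ) · ln(z/z₀) ⇒ u* = κ · V / ln(z/z₀)
u* = 0.4 × 10.0 / ln(29.0/0.0014) = 0.4 × 10.0 / 9.9386
   = 4.0000 / 9.9386 = 0.4025 m/s

u* ≈ 0.402 m/s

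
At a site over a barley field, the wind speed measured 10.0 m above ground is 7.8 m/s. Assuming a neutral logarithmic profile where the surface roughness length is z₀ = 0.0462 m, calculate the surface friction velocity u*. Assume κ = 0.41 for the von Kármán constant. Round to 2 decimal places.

Log law: V(z) = (u*/κ) · ln(z/z₀) ⇒ u* = κ · V / ln(z/z₀)
u* = 0.41 × 7.8 / ln(10.0/0.0462) = 0.41 × 7.8 / 5.3774
   = 3.1980 / 5.3774 = 0.5947 m/s

u* ≈ 0.59 m/s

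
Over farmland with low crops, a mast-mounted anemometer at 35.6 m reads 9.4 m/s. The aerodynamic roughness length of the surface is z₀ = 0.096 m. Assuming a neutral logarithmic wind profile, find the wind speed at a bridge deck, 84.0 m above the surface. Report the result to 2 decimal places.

10.76 m/s

Log law: V(z) ∝ ln(z/z₀), so V₂/V₁ = ln(z₂/z₀) / ln(z₁/z₀).
ln(84.0/0.096) = 6.7742, ln(35.6/0.096) = 5.9158
V₂ = 9.4 × 6.7742/5.9158 = 9.4 × 1.1451 = 10.7641 m/s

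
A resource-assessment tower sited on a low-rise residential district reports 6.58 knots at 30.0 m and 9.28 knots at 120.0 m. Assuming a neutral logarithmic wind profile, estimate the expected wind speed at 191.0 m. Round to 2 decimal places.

Log law: V ∝ ln(z/z₀). From the pair, with r = V₁/V₂ = 0.70905,
ln z₀ = (ln z₁ − r·ln z₂)/(1 − r) = (3.4012 − 0.70905×4.7875)/0.29095 = 0.0227 → z₀ = 1.023 m
V₃ = V₁ · ln(z₃/z₀)/ln(z₁/z₀) = 6.58 × 5.2295/3.3785 = 10.1852 knots

10.19 knots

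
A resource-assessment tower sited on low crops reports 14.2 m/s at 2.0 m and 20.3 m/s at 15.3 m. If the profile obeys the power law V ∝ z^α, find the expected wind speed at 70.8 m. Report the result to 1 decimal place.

26.6 m/s

First find α: α = ln(V₂/V₁)/ln(z₂/z₁) = ln(20.3/14.2)/ln(15.3/2.0) = 0.35738/2.03471 = 0.1756
Extrapolate from 15.3 m to 70.8 m: V₃ = 20.3 × (70.8/15.3)^0.1756 = 20.3 × 1.3088 = 26.5679 m/s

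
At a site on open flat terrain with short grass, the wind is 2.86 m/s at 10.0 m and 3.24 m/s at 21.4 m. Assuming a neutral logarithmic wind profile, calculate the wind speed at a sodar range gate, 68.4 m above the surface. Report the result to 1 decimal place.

Log law: V ∝ ln(z/z₀). From the pair, with r = V₁/V₂ = 0.88272,
ln z₀ = (ln z₁ − r·ln z₂)/(1 − r) = (2.3026 − 0.88272×3.0634)/0.11728 = -3.4235 → z₀ = 0.03260 m
V₃ = V₁ · ln(z₃/z₀)/ln(z₁/z₀) = 2.86 × 7.6489/5.7261 = 3.8204 m/s

3.8 m/s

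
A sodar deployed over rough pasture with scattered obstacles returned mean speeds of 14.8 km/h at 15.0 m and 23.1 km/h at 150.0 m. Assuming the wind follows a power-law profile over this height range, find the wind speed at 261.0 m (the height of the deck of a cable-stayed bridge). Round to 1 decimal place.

First find α: α = ln(V₂/V₁)/ln(z₂/z₁) = ln(23.1/14.8)/ln(150.0/15.0) = 0.44521/2.30259 = 0.1934
Extrapolate from 150.0 m to 261.0 m: V₃ = 23.1 × (261.0/150.0)^0.1934 = 23.1 × 1.1130 = 25.7112 km/h

25.7 km/h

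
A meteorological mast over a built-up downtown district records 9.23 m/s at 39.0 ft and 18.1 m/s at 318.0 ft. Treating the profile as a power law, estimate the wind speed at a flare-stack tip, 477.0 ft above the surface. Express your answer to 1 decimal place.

First find α: α = ln(V₂/V₁)/ln(z₂/z₁) = ln(18.1/9.23)/ln(318.0/39.0) = 0.67345/2.09849 = 0.3209
Extrapolate from 318.0 ft to 477.0 ft: V₃ = 18.1 × (477.0/318.0)^0.3209 = 18.1 × 1.1390 = 20.6153 m/s

20.6 m/s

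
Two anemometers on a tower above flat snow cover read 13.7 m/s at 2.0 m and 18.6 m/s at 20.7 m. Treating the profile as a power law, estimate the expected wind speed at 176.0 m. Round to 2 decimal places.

First find α: α = ln(V₂/V₁)/ln(z₂/z₁) = ln(18.6/13.7)/ln(20.7/2.0) = 0.30577/2.33699 = 0.1308
Extrapolate from 20.7 m to 176.0 m: V₃ = 18.6 × (176.0/20.7)^0.1308 = 18.6 × 1.3232 = 24.6112 m/s

24.61 m/s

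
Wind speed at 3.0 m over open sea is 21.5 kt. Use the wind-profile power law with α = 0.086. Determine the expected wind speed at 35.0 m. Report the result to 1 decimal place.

Power-law profile: V₂ = V₁ · (z₂/z₁)^α
V₂ = 21.5 × (35.0/3.0)^0.086 = 21.5 × (11.6667)^0.086
    = 21.5 × 1.2353 = 26.5580 kt

26.6 kt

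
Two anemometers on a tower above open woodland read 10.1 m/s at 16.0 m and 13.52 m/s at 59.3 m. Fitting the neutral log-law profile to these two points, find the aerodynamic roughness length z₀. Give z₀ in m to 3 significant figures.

Log law: V(z) ∝ ln(z/z₀). With r = V₁/V₂ = 10.1/13.52 = 0.74704,
r · ln(z₂/z₀) = ln(z₁/z₀) ⇒ ln z₀ = (ln z₁ − r·ln z₂)/(1 − r)
ln z₀ = (2.77259 − 0.74704×4.08261) / 0.25296 = -1.0962
z₀ = exp(-1.0962) = 0.3341 m

z₀ ≈ 0.334 m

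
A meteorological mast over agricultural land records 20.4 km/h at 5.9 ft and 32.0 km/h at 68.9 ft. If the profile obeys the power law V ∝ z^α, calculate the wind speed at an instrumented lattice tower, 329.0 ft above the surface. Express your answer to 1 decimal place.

42.6 km/h

First find α: α = ln(V₂/V₁)/ln(z₂/z₁) = ln(32.0/20.4)/ln(68.9/5.9) = 0.45020/2.45770 = 0.1832
Extrapolate from 68.9 ft to 329.0 ft: V₃ = 32.0 × (329.0/68.9)^0.1832 = 32.0 × 1.3316 = 42.6113 km/h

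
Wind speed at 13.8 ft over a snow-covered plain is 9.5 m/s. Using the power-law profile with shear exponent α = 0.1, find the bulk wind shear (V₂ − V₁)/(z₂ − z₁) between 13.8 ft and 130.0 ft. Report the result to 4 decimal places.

Power law: V₂ = V₁ · (z₂/z₁)^α = 9.5 × (9.4203)^0.1 = 11.8886 m/s
ΔV/Δz = (11.8886 − 9.5)/(130.0 − 13.8) = 2.3886/116.2000 = 0.02056 m/s/ft

0.0206 m/s/ft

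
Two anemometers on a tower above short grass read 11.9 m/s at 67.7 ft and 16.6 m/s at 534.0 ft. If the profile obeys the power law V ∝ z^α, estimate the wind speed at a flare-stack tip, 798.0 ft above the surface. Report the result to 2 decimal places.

First find α: α = ln(V₂/V₁)/ln(z₂/z₁) = ln(16.6/11.9)/ln(534.0/67.7) = 0.33286/2.06531 = 0.1612
Extrapolate from 534.0 ft to 798.0 ft: V₃ = 16.6 × (798.0/534.0)^0.1612 = 16.6 × 1.0669 = 17.7103 m/s

17.71 m/s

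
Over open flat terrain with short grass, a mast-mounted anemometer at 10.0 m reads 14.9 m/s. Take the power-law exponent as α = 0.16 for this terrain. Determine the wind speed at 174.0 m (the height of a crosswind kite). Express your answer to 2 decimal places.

Power-law profile: V₂ = V₁ · (z₂/z₁)^α
V₂ = 14.9 × (174.0/10.0)^0.16 = 14.9 × (17.4000)^0.16
    = 14.9 × 1.5794 = 23.5328 m/s

23.53 m/s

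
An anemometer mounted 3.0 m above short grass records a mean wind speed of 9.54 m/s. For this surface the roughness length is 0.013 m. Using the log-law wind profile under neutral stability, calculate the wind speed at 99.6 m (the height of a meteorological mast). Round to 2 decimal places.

Log law: V(z) ∝ ln(z/z₀), so V₂/V₁ = ln(z₂/z₀) / ln(z₁/z₀).
ln(99.6/0.013) = 8.9440, ln(3.0/0.013) = 5.4414
V₂ = 9.54 × 8.9440/5.4414 = 9.54 × 1.6437 = 15.6807 m/s

15.68 m/s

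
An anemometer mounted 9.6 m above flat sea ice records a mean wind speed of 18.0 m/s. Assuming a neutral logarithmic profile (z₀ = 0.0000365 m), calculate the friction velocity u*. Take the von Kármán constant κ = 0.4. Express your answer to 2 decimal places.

u* ≈ 0.58 m/s

Log law: V(z) = (u*/κ) · ln(z/z₀) ⇒ u* = κ · V / ln(z/z₀)
u* = 0.4 × 18.0 / ln(9.6/0.0000365) = 0.4 × 18.0 / 12.4800
   = 7.2000 / 12.4800 = 0.5769 m/s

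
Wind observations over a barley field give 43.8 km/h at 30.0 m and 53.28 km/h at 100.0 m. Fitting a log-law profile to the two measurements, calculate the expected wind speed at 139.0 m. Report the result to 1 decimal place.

Log law: V ∝ ln(z/z₀). From the pair, with r = V₁/V₂ = 0.82207,
ln z₀ = (ln z₁ − r·ln z₂)/(1 − r) = (3.4012 − 0.82207×4.6052)/0.17793 = -2.1615 → z₀ = 0.1152 m
V₃ = V₁ · ln(z₃/z₀)/ln(z₁/z₀) = 43.8 × 7.0959/5.5627 = 55.8729 km/h

55.9 km/h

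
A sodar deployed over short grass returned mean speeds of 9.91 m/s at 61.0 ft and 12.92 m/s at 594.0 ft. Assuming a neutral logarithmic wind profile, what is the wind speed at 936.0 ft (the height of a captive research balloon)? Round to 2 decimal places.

13.52 m/s

Log law: V ∝ ln(z/z₀). From the pair, with r = V₁/V₂ = 0.76703,
ln z₀ = (ln z₁ − r·ln z₂)/(1 − r) = (4.1109 − 0.76703×6.3869)/0.23297 = -3.3826 → z₀ = 0.03396 ft
V₃ = V₁ · ln(z₃/z₀)/ln(z₁/z₀) = 9.91 × 10.2242/7.4934 = 13.5214 m/s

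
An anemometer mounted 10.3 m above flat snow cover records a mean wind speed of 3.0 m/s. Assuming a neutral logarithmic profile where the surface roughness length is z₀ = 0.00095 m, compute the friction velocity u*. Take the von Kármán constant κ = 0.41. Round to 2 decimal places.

u* ≈ 0.13 m/s

Log law: V(z) = (u*/κ) · ln(z/z₀) ⇒ u* = κ · V / ln(z/z₀)
u* = 0.41 × 3.0 / ln(10.3/0.00095) = 0.41 × 3.0 / 9.2912
   = 1.2300 / 9.2912 = 0.1324 m/s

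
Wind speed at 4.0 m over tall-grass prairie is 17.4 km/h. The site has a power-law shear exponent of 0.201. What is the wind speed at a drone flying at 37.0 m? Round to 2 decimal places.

Power-law profile: V₂ = V₁ · (z₂/z₁)^α
V₂ = 17.4 × (37.0/4.0)^0.201 = 17.4 × (9.2500)^0.201
    = 17.4 × 1.5638 = 27.2110 km/h

27.21 km/h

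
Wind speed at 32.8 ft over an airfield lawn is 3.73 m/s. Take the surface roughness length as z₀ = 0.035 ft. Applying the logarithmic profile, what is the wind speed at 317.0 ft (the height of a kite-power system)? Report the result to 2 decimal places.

4.97 m/s

Log law: V(z) ∝ ln(z/z₀), so V₂/V₁ = ln(z₂/z₀) / ln(z₁/z₀).
ln(317.0/0.035) = 9.1113, ln(32.8/0.035) = 6.8428
V₂ = 3.73 × 9.1113/6.8428 = 3.73 × 1.3315 = 4.9665 m/s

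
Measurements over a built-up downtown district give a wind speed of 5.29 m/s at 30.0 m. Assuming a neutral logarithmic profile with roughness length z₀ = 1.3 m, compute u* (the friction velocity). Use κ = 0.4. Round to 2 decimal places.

u* ≈ 0.67 m/s

Log law: V(z) = (u*/κ) · ln(z/z₀) ⇒ u* = κ · V / ln(z/z₀)
u* = 0.4 × 5.29 / ln(30.0/1.3) = 0.4 × 5.29 / 3.1388
   = 2.1160 / 3.1388 = 0.6741 m/s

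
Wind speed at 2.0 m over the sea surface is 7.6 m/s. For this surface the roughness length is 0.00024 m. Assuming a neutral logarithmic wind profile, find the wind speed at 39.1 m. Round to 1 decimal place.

Log law: V(z) ∝ ln(z/z₀), so V₂/V₁ = ln(z₂/z₀) / ln(z₁/z₀).
ln(39.1/0.00024) = 12.0010, ln(2.0/0.00024) = 9.0280
V₂ = 7.6 × 12.0010/9.0280 = 7.6 × 1.3293 = 10.1027 m/s

10.1 m/s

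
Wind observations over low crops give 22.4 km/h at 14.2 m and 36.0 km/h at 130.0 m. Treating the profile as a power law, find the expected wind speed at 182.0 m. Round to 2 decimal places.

38.69 km/h

First find α: α = ln(V₂/V₁)/ln(z₂/z₁) = ln(36.0/22.4)/ln(130.0/14.2) = 0.47446/2.21429 = 0.2143
Extrapolate from 130.0 m to 182.0 m: V₃ = 36.0 × (182.0/130.0)^0.2143 = 36.0 × 1.0748 = 38.6913 km/h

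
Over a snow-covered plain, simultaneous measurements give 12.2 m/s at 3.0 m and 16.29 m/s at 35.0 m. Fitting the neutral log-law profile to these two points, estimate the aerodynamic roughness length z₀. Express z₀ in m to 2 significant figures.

Log law: V(z) ∝ ln(z/z₀). With r = V₁/V₂ = 12.2/16.29 = 0.74893,
r · ln(z₂/z₀) = ln(z₁/z₀) ⇒ ln z₀ = (ln z₁ − r·ln z₂)/(1 − r)
ln z₀ = (1.09861 − 0.74893×3.55535) / 0.25107 = -6.2295
z₀ = exp(-6.2295) = 0.001970 m

z₀ ≈ 0.0020 m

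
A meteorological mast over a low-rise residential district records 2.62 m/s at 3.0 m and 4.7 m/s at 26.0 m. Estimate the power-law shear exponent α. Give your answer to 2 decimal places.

α ≈ 0.27

Power law: V₂/V₁ = (z₂/z₁)^α ⇒ α = ln(V₂/V₁) / ln(z₂/z₁)
α = ln(4.7/2.62) / ln(26.0/3.0) = ln(1.7939) / ln(8.6667)
  = 0.58439 / 2.15948 = 0.27061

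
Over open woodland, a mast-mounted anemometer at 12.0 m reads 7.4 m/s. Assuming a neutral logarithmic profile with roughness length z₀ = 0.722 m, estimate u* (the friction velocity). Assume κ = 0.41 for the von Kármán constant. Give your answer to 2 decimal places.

u* ≈ 1.08 m/s

Log law: V(z) = (u*/κ) · ln(z/z₀) ⇒ u* = κ · V / ln(z/z₀)
u* = 0.41 × 7.4 / ln(12.0/0.722) = 0.41 × 7.4 / 2.8106
   = 3.0340 / 2.8106 = 1.0795 m/s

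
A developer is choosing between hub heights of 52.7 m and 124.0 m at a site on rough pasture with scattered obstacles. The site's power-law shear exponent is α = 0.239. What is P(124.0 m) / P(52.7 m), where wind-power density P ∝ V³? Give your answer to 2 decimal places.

Speed ratio: V_B/V_A = (z_B/z_A)^α = (124.0/52.7)^0.239 = (2.3529)^0.239 = 1.22692
Power-density ratio: P_B/P_A = (V_B/V_A)³ = (1.22692)³ = 1.84691

1.85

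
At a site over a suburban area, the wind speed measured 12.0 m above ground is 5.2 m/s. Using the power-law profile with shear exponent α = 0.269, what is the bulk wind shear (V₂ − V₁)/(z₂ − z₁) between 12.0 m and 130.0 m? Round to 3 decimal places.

0.040 m/s/m

Power law: V₂ = V₁ · (z₂/z₁)^α = 5.2 × (10.8333)^0.269 = 9.8708 m/s
ΔV/Δz = (9.8708 − 5.2)/(130.0 − 12.0) = 4.6708/118.0000 = 0.03958 m/s/m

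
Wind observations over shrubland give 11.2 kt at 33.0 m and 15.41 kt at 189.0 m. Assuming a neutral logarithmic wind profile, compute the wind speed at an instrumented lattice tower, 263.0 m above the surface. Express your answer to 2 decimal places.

16.21 kt

Log law: V ∝ ln(z/z₀). From the pair, with r = V₁/V₂ = 0.72680,
ln z₀ = (ln z₁ − r·ln z₂)/(1 − r) = (3.4965 − 0.72680×5.2417)/0.27320 = -1.1464 → z₀ = 0.3178 m
V₃ = V₁ · ln(z₃/z₀)/ln(z₁/z₀) = 11.2 × 6.7186/4.6429 = 16.2070 kt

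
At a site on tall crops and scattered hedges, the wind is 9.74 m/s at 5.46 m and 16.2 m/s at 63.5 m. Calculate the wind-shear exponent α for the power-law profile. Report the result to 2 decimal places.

Power law: V₂/V₁ = (z₂/z₁)^α ⇒ α = ln(V₂/V₁) / ln(z₂/z₁)
α = ln(16.2/9.74) / ln(63.5/5.46) = ln(1.6632) / ln(11.6300)
  = 0.50877 / 2.45359 = 0.20736

α ≈ 0.21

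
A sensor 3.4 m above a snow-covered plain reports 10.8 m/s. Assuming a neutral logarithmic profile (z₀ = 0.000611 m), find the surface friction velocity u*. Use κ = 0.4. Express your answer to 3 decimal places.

Log law: V(z) = (u*/κ) · ln(z/z₀) ⇒ u* = κ · V / ln(z/z₀)
u* = 0.4 × 10.8 / ln(3.4/0.000611) = 0.4 × 10.8 / 8.6242
   = 4.3200 / 8.6242 = 0.5009 m/s

u* ≈ 0.501 m/s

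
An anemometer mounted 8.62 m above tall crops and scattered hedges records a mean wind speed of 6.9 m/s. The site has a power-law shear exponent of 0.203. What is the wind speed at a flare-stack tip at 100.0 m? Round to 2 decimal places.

Power-law profile: V₂ = V₁ · (z₂/z₁)^α
V₂ = 6.9 × (100.0/8.62)^0.203 = 6.9 × (11.6009)^0.203
    = 6.9 × 1.6447 = 11.3486 m/s

11.35 m/s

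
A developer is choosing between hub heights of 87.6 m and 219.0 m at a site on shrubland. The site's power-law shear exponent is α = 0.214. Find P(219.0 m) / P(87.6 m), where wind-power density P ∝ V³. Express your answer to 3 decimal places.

Speed ratio: V_B/V_A = (z_B/z_A)^α = (219.0/87.6)^0.214 = (2.5000)^0.214 = 1.21663
Power-density ratio: P_B/P_A = (V_B/V_A)³ = (1.21663)³ = 1.80085

1.801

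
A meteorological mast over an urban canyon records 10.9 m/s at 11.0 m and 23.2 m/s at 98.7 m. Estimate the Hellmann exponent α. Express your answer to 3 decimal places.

Power law: V₂/V₁ = (z₂/z₁)^α ⇒ α = ln(V₂/V₁) / ln(z₂/z₁)
α = ln(23.2/10.9) / ln(98.7/11.0) = ln(2.1284) / ln(8.9727)
  = 0.75539 / 2.19419 = 0.34427

α ≈ 0.344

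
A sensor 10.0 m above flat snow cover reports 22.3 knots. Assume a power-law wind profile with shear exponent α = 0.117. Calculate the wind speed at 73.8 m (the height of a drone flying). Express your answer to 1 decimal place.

28.2 knots

Power-law profile: V₂ = V₁ · (z₂/z₁)^α
V₂ = 22.3 × (73.8/10.0)^0.117 = 22.3 × (7.3800)^0.117
    = 22.3 × 1.2635 = 28.1752 knots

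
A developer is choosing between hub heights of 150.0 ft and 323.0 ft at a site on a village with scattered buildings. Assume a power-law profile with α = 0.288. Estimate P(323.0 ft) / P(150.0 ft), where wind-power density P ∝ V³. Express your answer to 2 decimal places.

Speed ratio: V_B/V_A = (z_B/z_A)^α = (323.0/150.0)^0.288 = (2.1533)^0.288 = 1.24720
Power-density ratio: P_B/P_A = (V_B/V_A)³ = (1.24720)³ = 1.94003

1.94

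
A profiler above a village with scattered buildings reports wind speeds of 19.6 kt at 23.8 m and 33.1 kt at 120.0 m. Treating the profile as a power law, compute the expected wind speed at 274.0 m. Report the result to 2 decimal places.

First find α: α = ln(V₂/V₁)/ln(z₂/z₁) = ln(33.1/19.6)/ln(120.0/23.8) = 0.52400/1.61781 = 0.3239
Extrapolate from 120.0 m to 274.0 m: V₃ = 33.1 × (274.0/120.0)^0.3239 = 33.1 × 1.3066 = 43.2482 kt

43.25 kt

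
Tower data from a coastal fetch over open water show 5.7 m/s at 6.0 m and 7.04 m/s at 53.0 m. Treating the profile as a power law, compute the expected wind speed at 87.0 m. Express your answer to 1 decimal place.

First find α: α = ln(V₂/V₁)/ln(z₂/z₁) = ln(7.04/5.7)/ln(53.0/6.0) = 0.21114/2.17853 = 0.0969
Extrapolate from 53.0 m to 87.0 m: V₃ = 7.04 × (87.0/53.0)^0.0969 = 7.04 × 1.0492 = 7.3864 m/s

7.4 m/s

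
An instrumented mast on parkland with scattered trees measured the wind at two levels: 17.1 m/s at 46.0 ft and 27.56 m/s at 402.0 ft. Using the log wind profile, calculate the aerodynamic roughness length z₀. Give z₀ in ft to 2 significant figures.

z₀ ≈ 1.3 ft

Log law: V(z) ∝ ln(z/z₀). With r = V₁/V₂ = 17.1/27.56 = 0.62046,
r · ln(z₂/z₀) = ln(z₁/z₀) ⇒ ln z₀ = (ln z₁ − r·ln z₂)/(1 − r)
ln z₀ = (3.82864 − 0.62046×5.99645) / 0.37954 = 0.2847
z₀ = exp(0.2847) = 1.329 ft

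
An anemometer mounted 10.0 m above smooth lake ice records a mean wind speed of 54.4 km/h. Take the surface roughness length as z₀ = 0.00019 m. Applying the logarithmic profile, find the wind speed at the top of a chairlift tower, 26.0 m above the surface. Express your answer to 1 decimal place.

Log law: V(z) ∝ ln(z/z₀), so V₂/V₁ = ln(z₂/z₀) / ln(z₁/z₀).
ln(26.0/0.00019) = 11.8266, ln(10.0/0.00019) = 10.8711
V₂ = 54.4 × 11.8266/10.8711 = 54.4 × 1.0879 = 59.1815 km/h

59.2 km/h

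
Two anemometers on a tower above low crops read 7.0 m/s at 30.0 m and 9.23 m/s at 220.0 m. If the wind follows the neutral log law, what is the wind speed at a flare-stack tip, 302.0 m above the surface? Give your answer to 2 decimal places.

9.58 m/s

Log law: V ∝ ln(z/z₀). From the pair, with r = V₁/V₂ = 0.75840,
ln z₀ = (ln z₁ − r·ln z₂)/(1 − r) = (3.4012 − 0.75840×5.3936)/0.24160 = -2.8531 → z₀ = 0.05767 m
V₃ = V₁ · ln(z₃/z₀)/ln(z₁/z₀) = 7.0 × 8.5635/6.2543 = 9.5846 m/s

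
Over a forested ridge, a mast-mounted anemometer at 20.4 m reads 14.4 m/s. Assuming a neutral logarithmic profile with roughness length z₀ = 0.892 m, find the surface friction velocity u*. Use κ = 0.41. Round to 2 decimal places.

Log law: V(z) = (u*/κ) · ln(z/z₀) ⇒ u* = κ · V / ln(z/z₀)
u* = 0.41 × 14.4 / ln(20.4/0.892) = 0.41 × 14.4 / 3.1298
   = 5.9040 / 3.1298 = 1.8864 m/s

u* ≈ 1.89 m/s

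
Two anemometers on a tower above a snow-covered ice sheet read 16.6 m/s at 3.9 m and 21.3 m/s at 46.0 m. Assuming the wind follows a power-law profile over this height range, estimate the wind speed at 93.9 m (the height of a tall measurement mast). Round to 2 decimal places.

22.89 m/s

First find α: α = ln(V₂/V₁)/ln(z₂/z₁) = ln(21.3/16.6)/ln(46.0/3.9) = 0.24930/2.46766 = 0.1010
Extrapolate from 46.0 m to 93.9 m: V₃ = 21.3 × (93.9/46.0)^0.1010 = 21.3 × 1.0748 = 22.8923 m/s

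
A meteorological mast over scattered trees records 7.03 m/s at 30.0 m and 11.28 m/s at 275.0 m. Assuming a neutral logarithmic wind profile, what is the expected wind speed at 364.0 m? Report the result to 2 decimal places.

Log law: V ∝ ln(z/z₀). From the pair, with r = V₁/V₂ = 0.62323,
ln z₀ = (ln z₁ − r·ln z₂)/(1 − r) = (3.4012 − 0.62323×5.6168)/0.37677 = -0.2636 → z₀ = 0.7683 m
V₃ = V₁ · ln(z₃/z₀)/ln(z₁/z₀) = 7.03 × 6.1608/3.6648 = 11.8178 m/s

11.82 m/s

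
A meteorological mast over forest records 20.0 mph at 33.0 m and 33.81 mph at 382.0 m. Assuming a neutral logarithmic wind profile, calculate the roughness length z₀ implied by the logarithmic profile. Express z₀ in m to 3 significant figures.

z₀ ≈ 0.951 m

Log law: V(z) ∝ ln(z/z₀). With r = V₁/V₂ = 20.0/33.81 = 0.59154,
r · ln(z₂/z₀) = ln(z₁/z₀) ⇒ ln z₀ = (ln z₁ − r·ln z₂)/(1 − r)
ln z₀ = (3.49651 − 0.59154×5.94542) / 0.40846 = -0.0501
z₀ = exp(-0.0501) = 0.9512 m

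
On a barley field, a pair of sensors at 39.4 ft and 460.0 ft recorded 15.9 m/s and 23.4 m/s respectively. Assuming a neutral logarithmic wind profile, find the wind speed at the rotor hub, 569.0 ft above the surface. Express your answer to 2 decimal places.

24.05 m/s

Log law: V ∝ ln(z/z₀). From the pair, with r = V₁/V₂ = 0.67949,
ln z₀ = (ln z₁ − r·ln z₂)/(1 − r) = (3.6738 − 0.67949×6.1312)/0.32051 = -1.5361 → z₀ = 0.2152 ft
V₃ = V₁ · ln(z₃/z₀)/ln(z₁/z₀) = 15.9 × 7.8799/5.2098 = 24.0490 m/s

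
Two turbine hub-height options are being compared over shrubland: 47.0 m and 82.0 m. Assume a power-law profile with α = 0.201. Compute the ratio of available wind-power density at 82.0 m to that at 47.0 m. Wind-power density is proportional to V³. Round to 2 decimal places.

Speed ratio: V_B/V_A = (z_B/z_A)^α = (82.0/47.0)^0.201 = (1.7447)^0.201 = 1.11837
Power-density ratio: P_B/P_A = (V_B/V_A)³ = (1.11837)³ = 1.39880

1.40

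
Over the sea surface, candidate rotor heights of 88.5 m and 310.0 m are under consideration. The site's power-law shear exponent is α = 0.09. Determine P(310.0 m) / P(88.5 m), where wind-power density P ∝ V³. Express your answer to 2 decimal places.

1.40

Speed ratio: V_B/V_A = (z_B/z_A)^α = (310.0/88.5)^0.09 = (3.5028)^0.09 = 1.11943
Power-density ratio: P_B/P_A = (V_B/V_A)³ = (1.11943)³ = 1.40279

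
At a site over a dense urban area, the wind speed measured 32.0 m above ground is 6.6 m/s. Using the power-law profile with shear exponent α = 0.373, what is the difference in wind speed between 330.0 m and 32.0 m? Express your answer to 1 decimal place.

Power law: V₂ = V₁ · (z₂/z₁)^α = 6.6 × (10.3125)^0.373 = 15.7590 m/s
ΔV = 15.7590 − 6.6 = 9.1590 m/s

9.2 m/s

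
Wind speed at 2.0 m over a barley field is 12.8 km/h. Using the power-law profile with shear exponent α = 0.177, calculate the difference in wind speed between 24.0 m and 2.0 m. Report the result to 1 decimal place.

7.1 km/h

Power law: V₂ = V₁ · (z₂/z₁)^α = 12.8 × (12.0000)^0.177 = 19.8712 km/h
ΔV = 19.8712 − 12.8 = 7.0712 km/h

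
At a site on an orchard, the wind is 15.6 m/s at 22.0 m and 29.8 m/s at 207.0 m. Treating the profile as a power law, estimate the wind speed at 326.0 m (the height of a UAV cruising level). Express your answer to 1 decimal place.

34.0 m/s

First find α: α = ln(V₂/V₁)/ln(z₂/z₁) = ln(29.8/15.6)/ln(207.0/22.0) = 0.64724/2.24168 = 0.2887
Extrapolate from 207.0 m to 326.0 m: V₃ = 29.8 × (326.0/207.0)^0.2887 = 29.8 × 1.1401 = 33.9756 m/s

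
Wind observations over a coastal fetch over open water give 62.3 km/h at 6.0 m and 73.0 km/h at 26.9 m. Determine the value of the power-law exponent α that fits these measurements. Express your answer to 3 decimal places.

Power law: V₂/V₁ = (z₂/z₁)^α ⇒ α = ln(V₂/V₁) / ln(z₂/z₁)
α = ln(73.0/62.3) / ln(26.9/6.0) = ln(1.1717) / ln(4.4833)
  = 0.15850 / 1.50037 = 0.10564

α ≈ 0.106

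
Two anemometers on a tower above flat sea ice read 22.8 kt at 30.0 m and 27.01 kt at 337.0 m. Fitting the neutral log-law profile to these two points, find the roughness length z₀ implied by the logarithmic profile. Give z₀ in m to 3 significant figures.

z₀ ≈ 0.0000614 m

Log law: V(z) ∝ ln(z/z₀). With r = V₁/V₂ = 22.8/27.01 = 0.84413,
r · ln(z₂/z₀) = ln(z₁/z₀) ⇒ ln z₀ = (ln z₁ − r·ln z₂)/(1 − r)
ln z₀ = (3.40120 − 0.84413×5.82008) / 0.15587 = -9.6987
z₀ = exp(-9.6987) = 0.00006136 m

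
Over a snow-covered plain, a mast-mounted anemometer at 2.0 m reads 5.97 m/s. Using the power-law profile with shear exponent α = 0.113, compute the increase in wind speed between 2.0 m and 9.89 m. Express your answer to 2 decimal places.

1.18 m/s

Power law: V₂ = V₁ · (z₂/z₁)^α = 5.97 × (4.9450)^0.113 = 7.1518 m/s
ΔV = 7.1518 − 5.97 = 1.1818 m/s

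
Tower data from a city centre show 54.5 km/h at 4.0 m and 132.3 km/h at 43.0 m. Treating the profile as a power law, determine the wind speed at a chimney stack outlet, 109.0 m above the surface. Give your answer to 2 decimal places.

First find α: α = ln(V₂/V₁)/ln(z₂/z₁) = ln(132.3/54.5)/ln(43.0/4.0) = 0.88687/2.37491 = 0.3734
Extrapolate from 43.0 m to 109.0 m: V₃ = 132.3 × (109.0/43.0)^0.3734 = 132.3 × 1.4153 = 187.2456 km/h

187.25 km/h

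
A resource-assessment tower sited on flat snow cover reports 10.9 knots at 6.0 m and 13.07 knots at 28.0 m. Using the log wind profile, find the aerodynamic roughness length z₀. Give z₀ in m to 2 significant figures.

z₀ ≈ 0.0026 m

Log law: V(z) ∝ ln(z/z₀). With r = V₁/V₂ = 10.9/13.07 = 0.83397,
r · ln(z₂/z₀) = ln(z₁/z₀) ⇒ ln z₀ = (ln z₁ − r·ln z₂)/(1 − r)
ln z₀ = (1.79176 − 0.83397×3.33220) / 0.16603 = -5.9460
z₀ = exp(-5.9460) = 0.002616 m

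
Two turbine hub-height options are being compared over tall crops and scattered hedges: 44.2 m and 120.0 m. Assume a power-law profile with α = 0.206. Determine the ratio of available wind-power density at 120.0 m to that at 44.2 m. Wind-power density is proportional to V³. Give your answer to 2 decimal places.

1.85

Speed ratio: V_B/V_A = (z_B/z_A)^α = (120.0/44.2)^0.206 = (2.7149)^0.206 = 1.22844
Power-density ratio: P_B/P_A = (V_B/V_A)³ = (1.22844)³ = 1.85380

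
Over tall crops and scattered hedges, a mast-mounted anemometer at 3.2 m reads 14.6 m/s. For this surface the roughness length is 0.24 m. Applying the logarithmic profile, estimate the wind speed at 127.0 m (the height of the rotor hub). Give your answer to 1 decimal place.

Log law: V(z) ∝ ln(z/z₀), so V₂/V₁ = ln(z₂/z₀) / ln(z₁/z₀).
ln(127.0/0.24) = 6.2713, ln(3.2/0.24) = 2.5903
V₂ = 14.6 × 6.2713/2.5903 = 14.6 × 2.4211 = 35.3481 m/s

35.3 m/s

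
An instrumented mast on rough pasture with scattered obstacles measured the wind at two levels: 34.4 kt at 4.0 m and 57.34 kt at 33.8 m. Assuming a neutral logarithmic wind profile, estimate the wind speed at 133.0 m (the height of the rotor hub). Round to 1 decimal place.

72.1 kt

Log law: V ∝ ln(z/z₀). From the pair, with r = V₁/V₂ = 0.59993,
ln z₀ = (ln z₁ − r·ln z₂)/(1 − r) = (1.3863 − 0.59993×3.5205)/0.40007 = -1.8140 → z₀ = 0.1630 m
V₃ = V₁ · ln(z₃/z₀)/ln(z₁/z₀) = 34.4 × 6.7044/3.2003 = 72.0648 kt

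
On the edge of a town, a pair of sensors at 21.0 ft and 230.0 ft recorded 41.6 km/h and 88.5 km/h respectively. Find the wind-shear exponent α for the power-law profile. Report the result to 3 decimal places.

Power law: V₂/V₁ = (z₂/z₁)^α ⇒ α = ln(V₂/V₁) / ln(z₂/z₁)
α = ln(88.5/41.6) / ln(230.0/21.0) = ln(2.1274) / ln(10.9524)
  = 0.75490 / 2.39356 = 0.31539

α ≈ 0.315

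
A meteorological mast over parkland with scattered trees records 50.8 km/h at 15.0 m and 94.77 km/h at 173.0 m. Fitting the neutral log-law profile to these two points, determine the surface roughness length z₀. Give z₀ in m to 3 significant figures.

Log law: V(z) ∝ ln(z/z₀). With r = V₁/V₂ = 50.8/94.77 = 0.53603,
r · ln(z₂/z₀) = ln(z₁/z₀) ⇒ ln z₀ = (ln z₁ − r·ln z₂)/(1 − r)
ln z₀ = (2.70805 − 0.53603×5.15329) / 0.46397 = -0.1170
z₀ = exp(-0.1170) = 0.8896 m

z₀ ≈ 0.890 m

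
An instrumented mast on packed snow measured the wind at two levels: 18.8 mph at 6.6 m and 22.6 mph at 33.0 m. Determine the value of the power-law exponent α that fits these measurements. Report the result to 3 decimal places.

α ≈ 0.114

Power law: V₂/V₁ = (z₂/z₁)^α ⇒ α = ln(V₂/V₁) / ln(z₂/z₁)
α = ln(22.6/18.8) / ln(33.0/6.6) = ln(1.2021) / ln(5.0000)
  = 0.18409 / 1.60944 = 0.11438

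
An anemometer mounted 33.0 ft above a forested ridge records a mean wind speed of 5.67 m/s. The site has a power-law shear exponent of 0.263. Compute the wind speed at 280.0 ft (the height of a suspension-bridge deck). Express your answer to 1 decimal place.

9.9 m/s

Power-law profile: V₂ = V₁ · (z₂/z₁)^α
V₂ = 5.67 × (280.0/33.0)^0.263 = 5.67 × (8.4848)^0.263
    = 5.67 × 1.7548 = 9.9498 m/s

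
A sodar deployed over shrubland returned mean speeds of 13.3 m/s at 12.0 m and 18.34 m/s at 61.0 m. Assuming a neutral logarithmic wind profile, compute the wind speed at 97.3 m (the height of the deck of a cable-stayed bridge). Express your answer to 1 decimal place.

19.8 m/s

Log law: V ∝ ln(z/z₀). From the pair, with r = V₁/V₂ = 0.72519,
ln z₀ = (ln z₁ − r·ln z₂)/(1 − r) = (2.4849 − 0.72519×4.1109)/0.27481 = -1.8058 → z₀ = 0.1643 m
V₃ = V₁ · ln(z₃/z₀)/ln(z₁/z₀) = 13.3 × 6.3836/4.2907 = 19.7873 m/s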